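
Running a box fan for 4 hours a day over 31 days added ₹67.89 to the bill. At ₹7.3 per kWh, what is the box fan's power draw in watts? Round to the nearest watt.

Energy = ₹67.89 ÷ ₹7.3/kWh = 9.3 kWh
Runtime = 4 h/day × 31 days = 124 h
Power = 9.3 kWh ÷ 124 h = 0.075 kW = 75 W

75 W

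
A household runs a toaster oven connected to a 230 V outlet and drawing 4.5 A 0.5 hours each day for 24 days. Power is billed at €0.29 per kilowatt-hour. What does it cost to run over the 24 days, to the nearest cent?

€3.60

Power = 4.5 A × 230 V = 1035 W = 1.035 kW
Runtime = 0.5 h/day × 24 days = 12 h
Energy = 1.035 kW × 12 h = 12.42 kWh
Cost = 12.42 kWh × €0.29/kWh = €3.60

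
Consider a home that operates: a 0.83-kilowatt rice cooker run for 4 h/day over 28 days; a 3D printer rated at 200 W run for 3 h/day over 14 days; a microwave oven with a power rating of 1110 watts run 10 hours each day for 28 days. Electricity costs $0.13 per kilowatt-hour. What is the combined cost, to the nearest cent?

$53.58

rice cooker: Runtime = 4 h/day × 28 days = 112 h
rice cooker: 0.83 kW × 112 h = 92.96 kWh
3D printer: Runtime = 3 h/day × 14 days = 42 h
3D printer: 0.2 kW × 42 h = 8.4 kWh
microwave oven: Runtime = 10 h/day × 28 days = 280 h
microwave oven: 1.11 kW × 280 h = 310.8 kWh
Total energy = 412.16 kWh
Cost = 412.16 × $0.13 = $53.58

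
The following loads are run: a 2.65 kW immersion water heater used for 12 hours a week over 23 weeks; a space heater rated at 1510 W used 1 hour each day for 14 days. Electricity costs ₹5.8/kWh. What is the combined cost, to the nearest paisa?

₹4364.73

immersion water heater: Runtime = 12 h/week × 23 weeks = 276 h
immersion water heater: 2.65 kW × 276 h = 731.4 kWh
space heater: Runtime = 1 h/day × 14 days = 14 h
space heater: 1.51 kW × 14 h = 21.14 kWh
Total energy = 752.54 kWh
Cost = 752.54 × ₹5.8 = ₹4364.73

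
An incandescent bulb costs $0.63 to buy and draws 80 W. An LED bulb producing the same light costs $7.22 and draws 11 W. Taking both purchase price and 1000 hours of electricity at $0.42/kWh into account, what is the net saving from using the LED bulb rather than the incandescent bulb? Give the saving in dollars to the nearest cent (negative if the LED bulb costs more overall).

incandescent bulb: $0.63 + (80/1000) kW × 1000 h × $0.42 = $0.63 + $33.6 = $34.23
LED bulb: $7.22 + (11/1000) kW × 1000 h × $0.42 = $7.22 + $4.62 = $11.84
Saving = $34.23 − $11.84 = $22.39

$22.39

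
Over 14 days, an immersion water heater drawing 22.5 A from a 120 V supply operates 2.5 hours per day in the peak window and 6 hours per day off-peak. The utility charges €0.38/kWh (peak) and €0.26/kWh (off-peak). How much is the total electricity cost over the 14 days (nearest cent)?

Power = 22.5 A × 120 V = 2700 W = 2.7 kW
Peak energy = 2.7 kW × 2.5 h × 14 = 94.5 kWh
Off-peak energy = 2.7 kW × 6 h × 14 = 226.8 kWh
Cost = 94.5 × €0.38 + 226.8 × €0.26 = €35.91 + €58.968 = €94.88

€94.88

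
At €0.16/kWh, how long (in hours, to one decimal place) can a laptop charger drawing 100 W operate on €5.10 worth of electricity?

Energy available = €5.10 ÷ €0.16/kWh = 31.875 kWh
Hours = 31.875 kWh ÷ 0.1 kW = 318.8 h

318.8 h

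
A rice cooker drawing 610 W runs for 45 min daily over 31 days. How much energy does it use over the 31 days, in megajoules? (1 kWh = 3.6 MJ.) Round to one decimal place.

Runtime = 45 min × 31 = 1395 min = 23.25 h
Energy = 0.61 kW × 23.25 h = 14.1825 kWh
= 14.1825 × 3.6 MJ = 51.1 MJ

51.1 MJ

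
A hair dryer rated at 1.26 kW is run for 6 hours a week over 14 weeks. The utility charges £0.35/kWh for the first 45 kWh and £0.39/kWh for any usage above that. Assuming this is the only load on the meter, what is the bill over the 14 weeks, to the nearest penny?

Runtime = 6 h/week × 14 weeks = 84 h
Energy = 1.26 kW × 84 h = 105.84 kWh
Tier 1 (0–45 kWh): 45 × £0.35 = £15.75
Above 45 kWh: 60.84 × £0.39 = £23.7276
Bill = £39.48

£39.48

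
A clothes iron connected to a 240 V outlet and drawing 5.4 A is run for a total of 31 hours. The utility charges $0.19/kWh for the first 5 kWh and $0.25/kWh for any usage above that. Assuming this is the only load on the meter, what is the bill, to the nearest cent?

$9.74

Power = 5.4 A × 240 V = 1296 W = 1.296 kW
Energy = 1.296 kW × 31 h = 40.176 kWh
Tier 1 (0–5 kWh): 5 × $0.19 = $0.95
Above 5 kWh: 35.176 × $0.25 = $8.794
Bill = $9.74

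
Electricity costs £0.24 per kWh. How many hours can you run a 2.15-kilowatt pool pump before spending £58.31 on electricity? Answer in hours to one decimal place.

113.0 h

Energy available = £58.31 ÷ £0.24/kWh = 242.9583 kWh
Hours = 242.9583 kWh ÷ 2.15 kW = 113.0 h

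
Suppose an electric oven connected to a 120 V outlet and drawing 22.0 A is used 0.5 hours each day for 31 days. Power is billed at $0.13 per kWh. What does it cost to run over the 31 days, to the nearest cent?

$5.32

Power = 22.0 A × 120 V = 2640 W = 2.64 kW
Runtime = 0.5 h/day × 31 days = 15.5 h
Energy = 2.64 kW × 15.5 h = 40.92 kWh
Cost = 40.92 kWh × $0.13/kWh = $5.32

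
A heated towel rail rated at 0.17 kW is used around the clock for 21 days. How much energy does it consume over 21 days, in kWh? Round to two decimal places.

85.68 kWh

Runtime = 24 h × 21 = 504 h
Energy = 0.17 kW × 504 h = 85.68 kWh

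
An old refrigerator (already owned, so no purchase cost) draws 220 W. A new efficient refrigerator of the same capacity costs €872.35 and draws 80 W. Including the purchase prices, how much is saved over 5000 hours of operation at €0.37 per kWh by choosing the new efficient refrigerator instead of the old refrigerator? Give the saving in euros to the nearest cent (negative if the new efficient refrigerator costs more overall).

-€613.35

old refrigerator: €0.00 + (220/1000) kW × 5000 h × €0.37 = €0.00 + €407 = €407
new efficient refrigerator: €872.35 + (80/1000) kW × 5000 h × €0.37 = €872.35 + €148 = €1020.35
Saving = €407 − €1020.35 = −€613.35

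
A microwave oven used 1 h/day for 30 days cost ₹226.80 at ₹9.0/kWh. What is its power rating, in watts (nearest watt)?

Energy = ₹226.80 ÷ ₹9.0/kWh = 25.2 kWh
Runtime = 1 h/day × 30 days = 30 h
Power = 25.2 kWh ÷ 30 h = 0.84 kW = 840 W

840 W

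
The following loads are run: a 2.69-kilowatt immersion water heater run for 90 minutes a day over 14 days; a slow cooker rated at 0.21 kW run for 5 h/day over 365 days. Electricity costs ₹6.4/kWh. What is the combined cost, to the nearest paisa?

₹2814.34

immersion water heater: Runtime = 90 min × 14 = 1260 min = 21 h
immersion water heater: 2.69 kW × 21 h = 56.49 kWh
slow cooker: Runtime = 5 h/day × 365 days = 1825 h
slow cooker: 0.21 kW × 1825 h = 383.25 kWh
Total energy = 439.74 kWh
Cost = 439.74 × ₹6.4 = ₹2814.34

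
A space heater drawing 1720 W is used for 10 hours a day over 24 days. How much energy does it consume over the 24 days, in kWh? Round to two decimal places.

412.80 kWh

Runtime = 10 h/day × 24 days = 240 h
Energy = 1.72 kW × 240 h = 412.8 kWh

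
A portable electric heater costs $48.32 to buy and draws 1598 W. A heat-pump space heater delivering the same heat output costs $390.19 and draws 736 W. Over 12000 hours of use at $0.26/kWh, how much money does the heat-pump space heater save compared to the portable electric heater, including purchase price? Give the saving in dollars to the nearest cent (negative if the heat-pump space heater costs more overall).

portable electric heater: $48.32 + (1598/1000) kW × 12000 h × $0.26 = $48.32 + $4985.76 = $5034.08
heat-pump space heater: $390.19 + (736/1000) kW × 12000 h × $0.26 = $390.19 + $2296.32 = $2686.51
Saving = $5034.08 − $2686.51 = $2347.57

$2347.57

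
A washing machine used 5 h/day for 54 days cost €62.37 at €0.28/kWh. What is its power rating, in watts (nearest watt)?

Energy = €62.37 ÷ €0.28/kWh = 222.75 kWh
Runtime = 5 h/day × 54 days = 270 h
Power = 222.75 kWh ÷ 270 h = 0.825 kW = 825 W

825 W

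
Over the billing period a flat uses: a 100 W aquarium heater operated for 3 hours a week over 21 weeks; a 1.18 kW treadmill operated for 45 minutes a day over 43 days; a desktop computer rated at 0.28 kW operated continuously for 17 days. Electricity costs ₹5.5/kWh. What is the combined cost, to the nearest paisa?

aquarium heater: Runtime = 3 h/week × 21 weeks = 63 h
aquarium heater: 0.1 kW × 63 h = 6.3 kWh
treadmill: Runtime = 45 min × 43 = 1935 min = 32.25 h
treadmill: 1.18 kW × 32.25 h = 38.055 kWh
desktop computer: Runtime = 24 h × 17 = 408 h
desktop computer: 0.28 kW × 408 h = 114.24 kWh
Total energy = 158.595 kWh
Cost = 158.595 × ₹5.5 = ₹872.27

₹872.27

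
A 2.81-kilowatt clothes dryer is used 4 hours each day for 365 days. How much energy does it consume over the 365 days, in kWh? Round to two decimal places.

4102.60 kWh

Runtime = 4 h/day × 365 days = 1460 h
Energy = 2.81 kW × 1460 h = 4102.6 kWh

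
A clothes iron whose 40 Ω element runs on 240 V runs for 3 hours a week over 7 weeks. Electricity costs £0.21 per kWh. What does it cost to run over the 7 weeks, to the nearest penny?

£6.35

Power = V²/R = 240²/40 = 1440 W = 1.44 kW
Runtime = 3 h/week × 7 weeks = 21 h
Energy = 1.44 kW × 21 h = 30.24 kWh
Cost = 30.24 kWh × £0.21/kWh = £6.35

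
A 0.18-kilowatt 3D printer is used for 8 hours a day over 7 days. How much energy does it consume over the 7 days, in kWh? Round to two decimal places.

Runtime = 8 h/day × 7 days = 56 h
Energy = 0.18 kW × 56 h = 10.08 kWh

10.08 kWh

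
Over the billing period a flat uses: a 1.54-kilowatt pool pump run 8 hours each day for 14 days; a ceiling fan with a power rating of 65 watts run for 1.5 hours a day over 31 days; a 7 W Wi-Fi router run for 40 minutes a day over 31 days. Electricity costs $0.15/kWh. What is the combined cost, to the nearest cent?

pool pump: Runtime = 8 h/day × 14 days = 112 h
pool pump: 1.54 kW × 112 h = 172.48 kWh
ceiling fan: Runtime = 1.5 h/day × 31 days = 46.5 h
ceiling fan: 0.065 kW × 46.5 h = 3.0225 kWh
Wi-Fi router: Runtime = 40 min × 31 = 1240 min = 20.666666… h
Wi-Fi router: 0.007 kW × 20.666666… h = 0.144666… kWh
Total energy = 175.647166… kWh
Cost = 175.647166… × $0.15 = $26.35

$26.35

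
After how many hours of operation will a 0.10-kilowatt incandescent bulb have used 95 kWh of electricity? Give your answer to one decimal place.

950.0 h

Hours = 95 kWh ÷ 0.1 kW = 950.0 h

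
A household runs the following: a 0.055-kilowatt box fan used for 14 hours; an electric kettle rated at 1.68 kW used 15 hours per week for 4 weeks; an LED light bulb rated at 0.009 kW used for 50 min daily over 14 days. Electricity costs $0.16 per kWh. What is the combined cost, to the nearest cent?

box fan: 0.055 kW × 14 h = 0.77 kWh
electric kettle: Runtime = 15 h/week × 4 weeks = 60 h
electric kettle: 1.68 kW × 60 h = 100.8 kWh
LED light bulb: Runtime = 50 min × 14 = 700 min = 11.666666… h
LED light bulb: 0.009 kW × 11.666666… h = 0.105 kWh
Total energy = 101.675 kWh
Cost = 101.675 × $0.16 = $16.27

$16.27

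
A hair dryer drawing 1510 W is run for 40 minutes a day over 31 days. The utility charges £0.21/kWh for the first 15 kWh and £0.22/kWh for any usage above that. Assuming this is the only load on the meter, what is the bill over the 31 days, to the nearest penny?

Runtime = 40 min × 31 = 1240 min = 20.666666… h
Energy = 1.51 kW × 20.666666… h = 31.206666… kWh
Tier 1 (0–15 kWh): 15 × £0.21 = £3.15
Above 15 kWh: 16.206666… × £0.22 = £3.565466…
Bill = £6.72

£6.72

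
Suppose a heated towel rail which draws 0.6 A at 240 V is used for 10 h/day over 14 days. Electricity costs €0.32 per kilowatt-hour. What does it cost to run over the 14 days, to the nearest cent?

€6.45

Power = 0.6 A × 240 V = 144 W = 0.144 kW
Runtime = 10 h/day × 14 days = 140 h
Energy = 0.144 kW × 140 h = 20.16 kWh
Cost = 20.16 kWh × €0.32/kWh = €6.45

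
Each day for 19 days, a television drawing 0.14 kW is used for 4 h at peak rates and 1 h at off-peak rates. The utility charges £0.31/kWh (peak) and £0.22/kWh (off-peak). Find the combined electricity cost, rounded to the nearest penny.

Peak energy = 0.14 kW × 4 h × 19 = 10.64 kWh
Off-peak energy = 0.14 kW × 1 h × 19 = 2.66 kWh
Cost = 10.64 × £0.31 + 2.66 × £0.22 = £3.2984 + £0.5852 = £3.88

£3.88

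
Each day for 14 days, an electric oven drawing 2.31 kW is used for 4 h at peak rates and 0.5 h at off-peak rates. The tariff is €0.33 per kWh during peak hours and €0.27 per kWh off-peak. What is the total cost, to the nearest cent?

€47.05

Peak energy = 2.31 kW × 4 h × 14 = 129.36 kWh
Off-peak energy = 2.31 kW × 0.5 h × 14 = 16.17 kWh
Cost = 129.36 × €0.33 + 16.17 × €0.27 = €42.6888 + €4.3659 = €47.05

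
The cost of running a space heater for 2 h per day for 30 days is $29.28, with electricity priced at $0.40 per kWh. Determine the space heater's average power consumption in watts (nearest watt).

Energy = $29.28 ÷ $0.40/kWh = 73.2 kWh
Runtime = 2 h/day × 30 days = 60 h
Power = 73.2 kWh ÷ 60 h = 1.22 kW = 1220 W

1220 W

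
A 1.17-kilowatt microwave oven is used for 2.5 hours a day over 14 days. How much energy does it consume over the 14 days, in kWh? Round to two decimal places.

40.95 kWh

Runtime = 2.5 h/day × 14 days = 35 h
Energy = 1.17 kW × 35 h = 40.95 kWh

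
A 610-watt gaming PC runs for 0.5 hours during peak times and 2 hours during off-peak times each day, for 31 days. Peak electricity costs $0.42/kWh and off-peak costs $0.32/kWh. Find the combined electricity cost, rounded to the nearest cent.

Peak energy = 0.61 kW × 0.5 h × 31 = 9.455 kWh
Off-peak energy = 0.61 kW × 2 h × 31 = 37.82 kWh
Cost = 9.455 × $0.42 + 37.82 × $0.32 = $3.9711 + $12.1024 = $16.07

$16.07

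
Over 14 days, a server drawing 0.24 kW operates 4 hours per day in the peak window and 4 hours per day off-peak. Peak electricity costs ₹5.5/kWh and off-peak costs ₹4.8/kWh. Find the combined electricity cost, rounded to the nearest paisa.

₹138.43

Peak energy = 0.24 kW × 4 h × 14 = 13.44 kWh
Off-peak energy = 0.24 kW × 4 h × 14 = 13.44 kWh
Cost = 13.44 × ₹5.5 + 13.44 × ₹4.8 = ₹73.92 + ₹64.512 = ₹138.43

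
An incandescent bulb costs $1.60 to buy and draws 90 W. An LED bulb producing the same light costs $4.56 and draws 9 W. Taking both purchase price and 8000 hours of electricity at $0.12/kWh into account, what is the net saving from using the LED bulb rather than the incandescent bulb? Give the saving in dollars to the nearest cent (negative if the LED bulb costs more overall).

$74.80

incandescent bulb: $1.60 + (90/1000) kW × 8000 h × $0.12 = $1.60 + $86.4 = $88
LED bulb: $4.56 + (9/1000) kW × 8000 h × $0.12 = $4.56 + $8.64 = $13.2
Saving = $88 − $13.2 = $74.8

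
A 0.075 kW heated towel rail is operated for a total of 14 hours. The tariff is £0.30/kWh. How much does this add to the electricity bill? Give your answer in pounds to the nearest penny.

£0.32

Energy = 0.075 kW × 14 h = 1.05 kWh
Cost = 1.05 kWh × £0.30/kWh = £0.32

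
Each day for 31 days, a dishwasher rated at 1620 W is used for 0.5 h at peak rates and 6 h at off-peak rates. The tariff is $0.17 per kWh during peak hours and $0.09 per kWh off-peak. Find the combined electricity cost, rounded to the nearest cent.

$31.39

Peak energy = 1.62 kW × 0.5 h × 31 = 25.11 kWh
Off-peak energy = 1.62 kW × 6 h × 31 = 301.32 kWh
Cost = 25.11 × $0.17 + 301.32 × $0.09 = $4.2687 + $27.1188 = $31.39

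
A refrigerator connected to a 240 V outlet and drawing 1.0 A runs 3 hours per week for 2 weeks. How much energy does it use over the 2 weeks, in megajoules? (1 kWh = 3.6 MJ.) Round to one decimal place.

Power = 1.0 A × 240 V = 240 W = 0.24 kW
Runtime = 3 h/week × 2 weeks = 6 h
Energy = 0.24 kW × 6 h = 1.44 kWh
= 1.44 × 3.6 MJ = 5.2 MJ

5.2 MJ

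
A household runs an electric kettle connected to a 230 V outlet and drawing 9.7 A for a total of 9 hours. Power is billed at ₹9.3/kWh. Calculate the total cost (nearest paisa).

₹186.73

Power = 9.7 A × 230 V = 2231 W = 2.231 kW
Energy = 2.231 kW × 9 h = 20.079 kWh
Cost = 20.079 kWh × ₹9.3/kWh = ₹186.73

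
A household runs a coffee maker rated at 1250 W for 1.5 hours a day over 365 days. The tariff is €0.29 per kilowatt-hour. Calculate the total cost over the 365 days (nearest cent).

€198.47

Runtime = 1.5 h/day × 365 days = 547.5 h
Energy = 1.25 kW × 547.5 h = 684.375 kWh
Cost = 684.375 kWh × €0.29/kWh = €198.47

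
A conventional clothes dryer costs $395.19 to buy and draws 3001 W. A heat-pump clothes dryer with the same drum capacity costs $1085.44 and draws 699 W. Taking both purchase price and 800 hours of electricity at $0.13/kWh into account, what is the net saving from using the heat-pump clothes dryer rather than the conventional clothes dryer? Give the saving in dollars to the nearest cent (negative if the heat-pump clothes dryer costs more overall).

-$450.84

conventional clothes dryer: $395.19 + (3001/1000) kW × 800 h × $0.13 = $395.19 + $312.104 = $707.294
heat-pump clothes dryer: $1085.44 + (699/1000) kW × 800 h × $0.13 = $1085.44 + $72.696 = $1158.136
Saving = $707.294 − $1158.136 = −$450.842 → -$450.84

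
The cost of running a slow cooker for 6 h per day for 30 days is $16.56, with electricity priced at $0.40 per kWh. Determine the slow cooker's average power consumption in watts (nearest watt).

230 W

Energy = $16.56 ÷ $0.40/kWh = 41.4 kWh
Runtime = 6 h/day × 30 days = 180 h
Power = 41.4 kWh ÷ 180 h = 0.23 kW = 230 W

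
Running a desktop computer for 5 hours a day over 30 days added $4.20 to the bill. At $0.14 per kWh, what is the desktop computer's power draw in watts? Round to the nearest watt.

200 W

Energy = $4.20 ÷ $0.14/kWh = 30 kWh
Runtime = 5 h/day × 30 days = 150 h
Power = 30 kWh ÷ 150 h = 0.2 kW = 200 W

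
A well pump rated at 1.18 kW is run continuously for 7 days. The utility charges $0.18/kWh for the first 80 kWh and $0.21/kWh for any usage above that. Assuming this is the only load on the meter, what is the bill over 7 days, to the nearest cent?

Runtime = 24 h × 7 = 168 h
Energy = 1.18 kW × 168 h = 198.24 kWh
Tier 1 (0–80 kWh): 80 × $0.18 = $14.4
Above 80 kWh: 118.24 × $0.21 = $24.8304
Bill = $39.23

$39.23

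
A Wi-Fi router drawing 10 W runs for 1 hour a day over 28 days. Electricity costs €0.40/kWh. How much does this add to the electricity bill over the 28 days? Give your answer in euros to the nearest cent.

€0.11

Runtime = 1 h/day × 28 days = 28 h
Energy = 0.01 kW × 28 h = 0.28 kWh
Cost = 0.28 kWh × €0.40/kWh = €0.11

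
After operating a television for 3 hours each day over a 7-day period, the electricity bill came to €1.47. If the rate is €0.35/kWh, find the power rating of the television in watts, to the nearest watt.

Energy = €1.47 ÷ €0.35/kWh = 4.2 kWh
Runtime = 3 h/day × 7 days = 21 h
Power = 4.2 kWh ÷ 21 h = 0.2 kW = 200 W

200 W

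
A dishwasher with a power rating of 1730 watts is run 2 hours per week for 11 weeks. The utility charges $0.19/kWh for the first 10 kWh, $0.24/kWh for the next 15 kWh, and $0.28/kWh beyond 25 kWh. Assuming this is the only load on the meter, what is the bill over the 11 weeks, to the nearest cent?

$9.16

Runtime = 2 h/week × 11 weeks = 22 h
Energy = 1.73 kW × 22 h = 38.06 kWh
Tier 1 (0–10 kWh): 10 × $0.19 = $1.9
Tier 2 (10–25 kWh): 15 × $0.24 = $3.6
Above 25 kWh: 13.06 × $0.28 = $3.6568
Bill = $9.16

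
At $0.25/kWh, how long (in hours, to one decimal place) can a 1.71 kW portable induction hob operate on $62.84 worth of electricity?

147.0 h

Energy available = $62.84 ÷ $0.25/kWh = 251.36 kWh
Hours = 251.36 kWh ÷ 1.71 kW = 147.0 h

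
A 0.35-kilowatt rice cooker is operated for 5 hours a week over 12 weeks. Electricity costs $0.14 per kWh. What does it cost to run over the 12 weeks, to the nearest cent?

$2.94

Runtime = 5 h/week × 12 weeks = 60 h
Energy = 0.35 kW × 60 h = 21 kWh
Cost = 21 kWh × $0.14/kWh = $2.94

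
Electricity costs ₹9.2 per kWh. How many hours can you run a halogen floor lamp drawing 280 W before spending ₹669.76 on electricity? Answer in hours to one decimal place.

Energy available = ₹669.76 ÷ ₹9.2/kWh = 72.8 kWh
Hours = 72.8 kWh ÷ 0.28 kW = 260.0 h

260.0 h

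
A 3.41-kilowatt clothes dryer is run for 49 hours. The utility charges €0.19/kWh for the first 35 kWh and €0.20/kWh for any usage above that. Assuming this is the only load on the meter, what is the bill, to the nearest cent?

Energy = 3.41 kW × 49 h = 167.09 kWh
Tier 1 (0–35 kWh): 35 × €0.19 = €6.65
Above 35 kWh: 132.09 × €0.20 = €26.418
Bill = €33.07

€33.07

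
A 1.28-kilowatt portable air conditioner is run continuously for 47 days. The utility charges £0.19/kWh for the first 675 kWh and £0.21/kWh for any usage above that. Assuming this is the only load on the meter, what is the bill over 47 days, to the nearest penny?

Runtime = 24 h × 47 = 1128 h
Energy = 1.28 kW × 1128 h = 1443.84 kWh
Tier 1 (0–675 kWh): 675 × £0.19 = £128.25
Above 675 kWh: 768.84 × £0.21 = £161.4564
Bill = £289.71

£289.71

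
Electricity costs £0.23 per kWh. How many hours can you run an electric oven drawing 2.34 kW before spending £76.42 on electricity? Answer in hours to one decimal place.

142.0 h

Energy available = £76.42 ÷ £0.23/kWh = 332.2609 kWh
Hours = 332.2609 kWh ÷ 2.34 kW = 142.0 h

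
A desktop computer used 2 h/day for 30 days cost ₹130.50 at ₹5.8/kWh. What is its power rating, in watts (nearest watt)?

Energy = ₹130.50 ÷ ₹5.8/kWh = 22.5 kWh
Runtime = 2 h/day × 30 days = 60 h
Power = 22.5 kWh ÷ 60 h = 0.375 kW = 375 W

375 W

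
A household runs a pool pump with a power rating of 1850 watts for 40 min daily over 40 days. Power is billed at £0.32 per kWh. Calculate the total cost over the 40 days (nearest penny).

Runtime = 40 min × 40 = 1600 min = 26.666666… h
Energy = 1.85 kW × 26.666666… h = 49.333333… kWh
Cost = 49.333333… kWh × £0.32/kWh = £15.79

£15.79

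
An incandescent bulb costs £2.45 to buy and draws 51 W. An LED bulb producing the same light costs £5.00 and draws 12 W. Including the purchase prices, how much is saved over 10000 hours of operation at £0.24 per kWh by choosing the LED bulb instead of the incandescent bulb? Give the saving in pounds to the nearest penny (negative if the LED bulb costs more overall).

incandescent bulb: £2.45 + (51/1000) kW × 10000 h × £0.24 = £2.45 + £122.4 = £124.85
LED bulb: £5.00 + (12/1000) kW × 10000 h × £0.24 = £5.00 + £28.8 = £33.8
Saving = £124.85 − £33.8 = £91.05

£91.05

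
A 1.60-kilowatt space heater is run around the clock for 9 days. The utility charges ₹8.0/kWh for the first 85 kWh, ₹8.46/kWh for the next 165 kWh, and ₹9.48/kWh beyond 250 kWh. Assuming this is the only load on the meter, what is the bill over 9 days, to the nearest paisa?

₹2982.19

Runtime = 24 h × 9 = 216 h
Energy = 1.6 kW × 216 h = 345.6 kWh
Tier 1 (0–85 kWh): 85 × ₹8.0 = ₹680
Tier 2 (85–250 kWh): 165 × ₹8.46 = ₹1395.9
Above 250 kWh: 95.6 × ₹9.48 = ₹906.288
Bill = ₹2982.19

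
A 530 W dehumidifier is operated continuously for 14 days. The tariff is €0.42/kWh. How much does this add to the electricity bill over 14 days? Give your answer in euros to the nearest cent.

€74.79

Runtime = 24 h × 14 = 336 h
Energy = 0.53 kW × 336 h = 178.08 kWh
Cost = 178.08 kWh × €0.42/kWh = €74.79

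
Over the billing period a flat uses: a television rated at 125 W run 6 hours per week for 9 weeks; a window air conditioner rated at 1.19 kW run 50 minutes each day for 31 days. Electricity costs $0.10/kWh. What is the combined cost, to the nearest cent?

$3.75

television: Runtime = 6 h/week × 9 weeks = 54 h
television: 0.125 kW × 54 h = 6.75 kWh
window air conditioner: Runtime = 50 min × 31 = 1550 min = 25.833333… h
window air conditioner: 1.19 kW × 25.833333… h = 30.741666… kWh
Total energy = 37.491666… kWh
Cost = 37.491666… × $0.10 = $3.75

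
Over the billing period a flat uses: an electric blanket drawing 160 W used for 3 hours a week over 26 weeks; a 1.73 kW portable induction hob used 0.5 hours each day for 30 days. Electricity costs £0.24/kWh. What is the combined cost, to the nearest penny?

electric blanket: Runtime = 3 h/week × 26 weeks = 78 h
electric blanket: 0.16 kW × 78 h = 12.48 kWh
portable induction hob: Runtime = 0.5 h/day × 30 days = 15 h
portable induction hob: 1.73 kW × 15 h = 25.95 kWh
Total energy = 38.43 kWh
Cost = 38.43 × £0.24 = £9.22

£9.22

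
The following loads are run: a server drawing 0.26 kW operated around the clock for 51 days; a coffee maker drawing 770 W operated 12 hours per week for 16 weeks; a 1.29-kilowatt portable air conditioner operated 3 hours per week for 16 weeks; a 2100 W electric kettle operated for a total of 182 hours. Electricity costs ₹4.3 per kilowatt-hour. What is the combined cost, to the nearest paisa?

server: Runtime = 24 h × 51 = 1224 h
server: 0.26 kW × 1224 h = 318.24 kWh
coffee maker: Runtime = 12 h/week × 16 weeks = 192 h
coffee maker: 0.77 kW × 192 h = 147.84 kWh
portable air conditioner: Runtime = 3 h/week × 16 weeks = 48 h
portable air conditioner: 1.29 kW × 48 h = 61.92 kWh
electric kettle: 2.1 kW × 182 h = 382.2 kWh
Total energy = 910.2 kWh
Cost = 910.2 × ₹4.3 = ₹3913.86

₹3913.86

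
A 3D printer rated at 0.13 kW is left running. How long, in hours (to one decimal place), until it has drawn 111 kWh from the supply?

Hours = 111 kWh ÷ 0.13 kW = 853.8 h

853.8 h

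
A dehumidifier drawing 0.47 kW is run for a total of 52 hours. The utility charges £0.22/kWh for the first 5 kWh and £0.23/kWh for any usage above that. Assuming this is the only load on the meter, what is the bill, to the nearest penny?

£5.57

Energy = 0.47 kW × 52 h = 24.44 kWh
Tier 1 (0–5 kWh): 5 × £0.22 = £1.1
Above 5 kWh: 19.44 × £0.23 = £4.4712
Bill = £5.57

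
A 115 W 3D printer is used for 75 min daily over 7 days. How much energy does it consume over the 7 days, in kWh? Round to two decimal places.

Runtime = 75 min × 7 = 525 min = 8.75 h
Energy = 0.115 kW × 8.75 h = 1.00625 kWh ≈ 1.01 kWh

1.01 kWh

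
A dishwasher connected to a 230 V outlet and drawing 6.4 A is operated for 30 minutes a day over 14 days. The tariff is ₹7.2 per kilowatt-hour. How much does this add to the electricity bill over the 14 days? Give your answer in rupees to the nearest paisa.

Power = 6.4 A × 230 V = 1472 W = 1.472 kW
Runtime = 30 min × 14 = 420 min = 7 h
Energy = 1.472 kW × 7 h = 10.304 kWh
Cost = 10.304 kWh × ₹7.2/kWh = ₹74.19

₹74.19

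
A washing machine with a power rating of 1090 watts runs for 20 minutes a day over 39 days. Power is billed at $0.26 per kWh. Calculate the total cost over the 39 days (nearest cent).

Runtime = 20 min × 39 = 780 min = 13 h
Energy = 1.09 kW × 13 h = 14.17 kWh
Cost = 14.17 kWh × $0.26/kWh = $3.68

$3.68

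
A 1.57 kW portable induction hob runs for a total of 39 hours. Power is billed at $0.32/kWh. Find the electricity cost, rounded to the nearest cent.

$19.59

Energy = 1.57 kW × 39 h = 61.23 kWh
Cost = 61.23 kWh × $0.32/kWh = $19.59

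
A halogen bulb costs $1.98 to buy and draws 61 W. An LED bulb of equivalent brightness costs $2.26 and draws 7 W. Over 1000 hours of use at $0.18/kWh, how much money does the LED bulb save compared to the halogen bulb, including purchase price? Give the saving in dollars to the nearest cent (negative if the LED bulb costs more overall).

halogen bulb: $1.98 + (61/1000) kW × 1000 h × $0.18 = $1.98 + $10.98 = $12.96
LED bulb: $2.26 + (7/1000) kW × 1000 h × $0.18 = $2.26 + $1.26 = $3.52
Saving = $12.96 − $3.52 = $9.44

$9.44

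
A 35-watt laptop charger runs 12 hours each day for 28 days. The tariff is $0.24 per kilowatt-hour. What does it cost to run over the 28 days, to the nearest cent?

$2.82

Runtime = 12 h/day × 28 days = 336 h
Energy = 0.035 kW × 336 h = 11.76 kWh
Cost = 11.76 kWh × $0.24/kWh = $2.82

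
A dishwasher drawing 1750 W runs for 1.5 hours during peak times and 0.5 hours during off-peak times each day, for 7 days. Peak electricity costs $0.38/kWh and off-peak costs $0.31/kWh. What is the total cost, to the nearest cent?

Peak energy = 1.75 kW × 1.5 h × 7 = 18.375 kWh
Off-peak energy = 1.75 kW × 0.5 h × 7 = 6.125 kWh
Cost = 18.375 × $0.38 + 6.125 × $0.31 = $6.9825 + $1.89875 = $8.88

$8.88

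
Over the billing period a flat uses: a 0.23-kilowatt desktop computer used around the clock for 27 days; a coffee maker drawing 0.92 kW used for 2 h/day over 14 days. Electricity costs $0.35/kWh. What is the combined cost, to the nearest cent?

desktop computer: Runtime = 24 h × 27 = 648 h
desktop computer: 0.23 kW × 648 h = 149.04 kWh
coffee maker: Runtime = 2 h/day × 14 days = 28 h
coffee maker: 0.92 kW × 28 h = 25.76 kWh
Total energy = 174.8 kWh
Cost = 174.8 × $0.35 = $61.18

$61.18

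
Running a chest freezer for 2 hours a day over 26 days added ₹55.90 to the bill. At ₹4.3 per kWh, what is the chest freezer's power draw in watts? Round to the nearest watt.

Energy = ₹55.90 ÷ ₹4.3/kWh = 13 kWh
Runtime = 2 h/day × 26 days = 52 h
Power = 13 kWh ÷ 52 h = 0.25 kW = 250 W

250 W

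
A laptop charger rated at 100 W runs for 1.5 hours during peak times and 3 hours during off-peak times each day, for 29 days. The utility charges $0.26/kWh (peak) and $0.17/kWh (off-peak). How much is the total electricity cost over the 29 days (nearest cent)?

Peak energy = 0.1 kW × 1.5 h × 29 = 4.35 kWh
Off-peak energy = 0.1 kW × 3 h × 29 = 8.7 kWh
Cost = 4.35 × $0.26 + 8.7 × $0.17 = $1.131 + $1.479 = $2.61

$2.61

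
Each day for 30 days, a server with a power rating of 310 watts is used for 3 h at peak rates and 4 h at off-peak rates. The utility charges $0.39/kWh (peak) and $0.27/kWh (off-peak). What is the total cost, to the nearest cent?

$20.93

Peak energy = 0.31 kW × 3 h × 30 = 27.9 kWh
Off-peak energy = 0.31 kW × 4 h × 30 = 37.2 kWh
Cost = 27.9 × $0.39 + 37.2 × $0.27 = $10.881 + $10.044 = $20.93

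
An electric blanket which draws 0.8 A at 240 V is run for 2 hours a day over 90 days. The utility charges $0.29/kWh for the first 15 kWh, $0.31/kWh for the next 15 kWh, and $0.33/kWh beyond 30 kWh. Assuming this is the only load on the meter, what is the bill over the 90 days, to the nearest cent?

Power = 0.8 A × 240 V = 192 W = 0.192 kW
Runtime = 2 h/day × 90 days = 180 h
Energy = 0.192 kW × 180 h = 34.56 kWh
Tier 1 (0–15 kWh): 15 × $0.29 = $4.35
Tier 2 (15–30 kWh): 15 × $0.31 = $4.65
Above 30 kWh: 4.56 × $0.33 = $1.5048
Bill = $10.50

$10.50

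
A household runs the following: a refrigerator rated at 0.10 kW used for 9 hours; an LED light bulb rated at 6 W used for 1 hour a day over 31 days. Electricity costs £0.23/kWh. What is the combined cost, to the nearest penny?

refrigerator: 0.1 kW × 9 h = 0.9 kWh
LED light bulb: Runtime = 1 h/day × 31 days = 31 h
LED light bulb: 0.006 kW × 31 h = 0.186 kWh
Total energy = 1.086 kWh
Cost = 1.086 × £0.23 = £0.25

£0.25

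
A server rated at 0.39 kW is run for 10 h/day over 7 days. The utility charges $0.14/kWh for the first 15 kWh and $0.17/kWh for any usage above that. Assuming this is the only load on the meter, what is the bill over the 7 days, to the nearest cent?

Runtime = 10 h/day × 7 days = 70 h
Energy = 0.39 kW × 70 h = 27.3 kWh
Tier 1 (0–15 kWh): 15 × $0.14 = $2.1
Above 15 kWh: 12.3 × $0.17 = $2.091
Bill = $4.19

$4.19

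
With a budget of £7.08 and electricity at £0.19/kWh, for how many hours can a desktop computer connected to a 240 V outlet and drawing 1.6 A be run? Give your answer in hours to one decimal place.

97.0 h

Power = 1.6 A × 240 V = 384 W = 0.384 kW
Energy available = £7.08 ÷ £0.19/kWh = 37.2632 kWh
Hours = 37.2632 kWh ÷ 0.384 kW = 97.0 h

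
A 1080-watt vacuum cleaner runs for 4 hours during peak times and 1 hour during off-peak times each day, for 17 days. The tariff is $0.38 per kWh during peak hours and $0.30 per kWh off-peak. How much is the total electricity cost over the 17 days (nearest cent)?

Peak energy = 1.08 kW × 4 h × 17 = 73.44 kWh
Off-peak energy = 1.08 kW × 1 h × 17 = 18.36 kWh
Cost = 73.44 × $0.38 + 18.36 × $0.30 = $27.9072 + $5.508 = $33.42

$33.42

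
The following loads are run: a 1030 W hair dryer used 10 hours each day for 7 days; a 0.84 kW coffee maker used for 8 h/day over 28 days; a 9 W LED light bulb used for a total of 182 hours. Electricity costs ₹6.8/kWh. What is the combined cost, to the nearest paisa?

hair dryer: Runtime = 10 h/day × 7 days = 70 h
hair dryer: 1.03 kW × 70 h = 72.1 kWh
coffee maker: Runtime = 8 h/day × 28 days = 224 h
coffee maker: 0.84 kW × 224 h = 188.16 kWh
LED light bulb: 0.009 kW × 182 h = 1.638 kWh
Total energy = 261.898 kWh
Cost = 261.898 × ₹6.8 = ₹1780.91

₹1780.91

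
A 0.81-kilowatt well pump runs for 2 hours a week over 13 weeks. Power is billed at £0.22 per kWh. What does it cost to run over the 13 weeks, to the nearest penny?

£4.63

Runtime = 2 h/week × 13 weeks = 26 h
Energy = 0.81 kW × 26 h = 21.06 kWh
Cost = 21.06 kWh × £0.22/kWh = £4.63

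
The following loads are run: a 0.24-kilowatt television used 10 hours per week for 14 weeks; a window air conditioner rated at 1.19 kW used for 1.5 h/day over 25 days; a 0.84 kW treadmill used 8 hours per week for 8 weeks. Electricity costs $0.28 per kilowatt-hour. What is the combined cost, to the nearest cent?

television: Runtime = 10 h/week × 14 weeks = 140 h
television: 0.24 kW × 140 h = 33.6 kWh
window air conditioner: Runtime = 1.5 h/day × 25 days = 37.5 h
window air conditioner: 1.19 kW × 37.5 h = 44.625 kWh
treadmill: Runtime = 8 h/week × 8 weeks = 64 h
treadmill: 0.84 kW × 64 h = 53.76 kWh
Total energy = 131.985 kWh
Cost = 131.985 × $0.28 = $36.96

$36.96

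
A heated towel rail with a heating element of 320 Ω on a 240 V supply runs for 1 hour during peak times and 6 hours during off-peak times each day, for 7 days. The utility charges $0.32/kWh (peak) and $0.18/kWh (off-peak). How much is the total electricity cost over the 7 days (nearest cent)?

Power = V²/R = 240²/320 = 180 W = 0.18 kW
Peak energy = 0.18 kW × 1 h × 7 = 1.26 kWh
Off-peak energy = 0.18 kW × 6 h × 7 = 7.56 kWh
Cost = 1.26 × $0.32 + 7.56 × $0.18 = $0.4032 + $1.3608 = $1.76

$1.76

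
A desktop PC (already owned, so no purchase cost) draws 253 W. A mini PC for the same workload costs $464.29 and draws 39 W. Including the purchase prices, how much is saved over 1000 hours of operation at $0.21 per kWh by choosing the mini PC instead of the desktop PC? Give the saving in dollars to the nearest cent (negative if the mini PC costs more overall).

desktop PC: $0.00 + (253/1000) kW × 1000 h × $0.21 = $0.00 + $53.13 = $53.13
mini PC: $464.29 + (39/1000) kW × 1000 h × $0.21 = $464.29 + $8.19 = $472.48
Saving = $53.13 − $472.48 = −$419.35

-$419.35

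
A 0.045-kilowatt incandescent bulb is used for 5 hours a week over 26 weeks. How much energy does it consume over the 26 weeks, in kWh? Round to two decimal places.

5.85 kWh

Runtime = 5 h/week × 26 weeks = 130 h
Energy = 0.045 kW × 130 h = 5.85 kWh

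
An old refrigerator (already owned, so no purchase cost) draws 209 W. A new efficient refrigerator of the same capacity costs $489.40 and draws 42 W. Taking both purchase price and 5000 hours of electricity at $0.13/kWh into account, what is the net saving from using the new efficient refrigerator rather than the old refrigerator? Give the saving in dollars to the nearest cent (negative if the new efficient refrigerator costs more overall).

old refrigerator: $0.00 + (209/1000) kW × 5000 h × $0.13 = $0.00 + $135.85 = $135.85
new efficient refrigerator: $489.40 + (42/1000) kW × 5000 h × $0.13 = $489.40 + $27.3 = $516.7
Saving = $135.85 − $516.7 = −$380.85

-$380.85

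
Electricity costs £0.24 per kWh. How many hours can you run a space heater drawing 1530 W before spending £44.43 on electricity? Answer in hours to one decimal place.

Energy available = £44.43 ÷ £0.24/kWh = 185.125 kWh
Hours = 185.125 kWh ÷ 1.53 kW = 121.0 h

121.0 h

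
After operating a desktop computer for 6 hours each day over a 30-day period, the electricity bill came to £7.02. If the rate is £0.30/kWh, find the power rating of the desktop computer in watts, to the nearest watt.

Energy = £7.02 ÷ £0.30/kWh = 23.4 kWh
Runtime = 6 h/day × 30 days = 180 h
Power = 23.4 kWh ÷ 180 h = 0.13 kW = 130 W

130 W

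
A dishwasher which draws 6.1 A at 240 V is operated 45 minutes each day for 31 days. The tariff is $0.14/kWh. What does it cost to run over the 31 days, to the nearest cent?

$4.77

Power = 6.1 A × 240 V = 1464 W = 1.464 kW
Runtime = 45 min × 31 = 1395 min = 23.25 h
Energy = 1.464 kW × 23.25 h = 34.038 kWh
Cost = 34.038 kWh × $0.14/kWh = $4.77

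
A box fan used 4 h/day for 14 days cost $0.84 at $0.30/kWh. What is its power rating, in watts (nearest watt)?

50 W

Energy = $0.84 ÷ $0.30/kWh = 2.8 kWh
Runtime = 4 h/day × 14 days = 56 h
Power = 2.8 kWh ÷ 56 h = 0.05 kW = 50 W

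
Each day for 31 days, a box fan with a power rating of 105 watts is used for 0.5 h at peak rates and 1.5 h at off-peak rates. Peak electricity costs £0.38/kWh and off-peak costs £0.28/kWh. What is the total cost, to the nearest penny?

Peak energy = 0.105 kW × 0.5 h × 31 = 1.6275 kWh
Off-peak energy = 0.105 kW × 1.5 h × 31 = 4.8825 kWh
Cost = 1.6275 × £0.38 + 4.8825 × £0.28 = £0.61845 + £1.3671 = £1.99

£1.99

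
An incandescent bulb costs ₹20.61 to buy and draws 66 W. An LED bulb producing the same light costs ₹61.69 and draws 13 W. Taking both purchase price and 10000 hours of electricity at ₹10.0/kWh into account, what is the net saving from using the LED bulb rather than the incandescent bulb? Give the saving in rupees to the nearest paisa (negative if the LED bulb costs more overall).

incandescent bulb: ₹20.61 + (66/1000) kW × 10000 h × ₹10.0 = ₹20.61 + ₹6600 = ₹6620.61
LED bulb: ₹61.69 + (13/1000) kW × 10000 h × ₹10.0 = ₹61.69 + ₹1300 = ₹1361.69
Saving = ₹6620.61 − ₹1361.69 = ₹5258.92

₹5258.92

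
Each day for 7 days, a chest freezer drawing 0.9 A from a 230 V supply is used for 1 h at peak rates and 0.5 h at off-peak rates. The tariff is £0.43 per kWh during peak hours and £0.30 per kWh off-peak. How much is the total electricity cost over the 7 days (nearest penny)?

Power = 0.9 A × 230 V = 207 W = 0.207 kW
Peak energy = 0.207 kW × 1 h × 7 = 1.449 kWh
Off-peak energy = 0.207 kW × 0.5 h × 7 = 0.7245 kWh
Cost = 1.449 × £0.43 + 0.7245 × £0.30 = £0.62307 + £0.21735 = £0.84

£0.84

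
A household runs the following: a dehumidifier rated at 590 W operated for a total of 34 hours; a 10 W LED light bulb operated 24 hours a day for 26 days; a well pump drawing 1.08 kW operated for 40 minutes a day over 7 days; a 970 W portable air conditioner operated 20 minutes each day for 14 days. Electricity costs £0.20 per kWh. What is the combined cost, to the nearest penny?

£7.17

dehumidifier: 0.59 kW × 34 h = 20.06 kWh
LED light bulb: Runtime = 24 h × 26 = 624 h
LED light bulb: 0.01 kW × 624 h = 6.24 kWh
well pump: Runtime = 40 min × 7 = 280 min = 4.666666… h
well pump: 1.08 kW × 4.666666… h = 5.04 kWh
portable air conditioner: Runtime = 20 min × 14 = 280 min = 4.666666… h
portable air conditioner: 0.97 kW × 4.666666… h = 4.526666… kWh
Total energy = 35.866666… kWh
Cost = 35.866666… × £0.20 = £7.17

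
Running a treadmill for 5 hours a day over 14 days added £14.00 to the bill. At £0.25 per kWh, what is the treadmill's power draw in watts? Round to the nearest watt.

800 W

Energy = £14.00 ÷ £0.25/kWh = 56 kWh
Runtime = 5 h/day × 14 days = 70 h
Power = 56 kWh ÷ 70 h = 0.8 kW = 800 W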